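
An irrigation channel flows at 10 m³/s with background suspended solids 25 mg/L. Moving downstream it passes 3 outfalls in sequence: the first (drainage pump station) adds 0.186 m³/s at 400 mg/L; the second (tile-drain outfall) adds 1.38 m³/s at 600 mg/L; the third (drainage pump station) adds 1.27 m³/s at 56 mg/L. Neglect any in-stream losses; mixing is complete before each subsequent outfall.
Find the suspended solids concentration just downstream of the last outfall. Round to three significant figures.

Below outfall 1: Q → 10.19 m³/s, C = (10.00·25.00 + 0.1860·400.0)/10.19 = 31.85 mg/L.
Below outfall 2: Q → 11.57 m³/s, C = (10.19·31.85 + 1.380·600.0)/11.57 = 99.64 mg/L.
Below outfall 3: Q → 12.84 m³/s, C = (11.57·99.64 + 1.270·56.00)/12.84 = 95.32 mg/L.

95.3 mg/L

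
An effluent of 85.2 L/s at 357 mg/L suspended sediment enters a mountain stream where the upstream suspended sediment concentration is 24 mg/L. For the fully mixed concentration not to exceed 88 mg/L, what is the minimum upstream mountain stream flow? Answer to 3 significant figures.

358 L/s

Set C_mix = 88: (Q·24.00 + 85.20·357.0) / (Q + 85.20) = 88
→ Q = 85.20·(357.0 − 88)/(88 − 24.00) = 358.1 L/s.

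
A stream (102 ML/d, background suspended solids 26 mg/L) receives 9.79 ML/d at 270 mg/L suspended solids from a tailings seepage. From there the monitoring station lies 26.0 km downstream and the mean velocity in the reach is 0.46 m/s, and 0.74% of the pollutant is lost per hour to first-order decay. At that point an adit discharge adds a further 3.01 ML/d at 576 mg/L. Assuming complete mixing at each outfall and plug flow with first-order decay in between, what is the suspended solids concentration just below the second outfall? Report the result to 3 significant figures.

56.2 mg/L

Mixed concentration C = ΣQC/ΣQ = (102.0·26.00 + 9.790·270.0) / 111.8 = 5295/111.8 = 47.37 mg/L; combined flow 111.8 ML/d.
Travel time t = 26.0·1000 / 0.46 = 56520 s = 15.70 h.
0.74%/h lost → k = −ln(1 − 0.0074) = 0.007428 h⁻¹.
After decay, C = 47.37 × e^(−kt) = 47.37 × 0.8899 = 42.15 mg/L.
Second outfall: C = (111.8·42.15 + 3.010·576.0)/114.8 = 56.15 mg/L.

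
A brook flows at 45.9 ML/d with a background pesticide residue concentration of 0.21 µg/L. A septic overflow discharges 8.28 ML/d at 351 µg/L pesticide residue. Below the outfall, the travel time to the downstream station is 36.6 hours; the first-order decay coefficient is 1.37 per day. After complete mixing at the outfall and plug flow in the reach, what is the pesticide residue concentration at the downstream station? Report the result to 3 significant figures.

Mixed concentration C = ΣQC/ΣQ = (45.90·0.2100 + 8.280·351.0) / 54.18 = 2916/54.18 = 53.82 µg/L.
After decay, C = 53.82 × e^(−kt) = 53.82 × 0.1238 = 6.662 µg/L.

6.66 µg/L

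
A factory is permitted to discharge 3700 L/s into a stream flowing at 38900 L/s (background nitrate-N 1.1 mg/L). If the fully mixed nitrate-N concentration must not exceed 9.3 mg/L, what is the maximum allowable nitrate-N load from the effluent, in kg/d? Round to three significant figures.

Mass balance at the limit: 38900·1.100 + 3700·Cₑ = 42600·9.3 → Cₑ = 95.51 mg/L.
3700 L/s = 3.700 m³/s. Load = 3.700 m³/s × 95.51 g/m³ × 86 400 s/d = 30530 kg/d.

30500 kg/d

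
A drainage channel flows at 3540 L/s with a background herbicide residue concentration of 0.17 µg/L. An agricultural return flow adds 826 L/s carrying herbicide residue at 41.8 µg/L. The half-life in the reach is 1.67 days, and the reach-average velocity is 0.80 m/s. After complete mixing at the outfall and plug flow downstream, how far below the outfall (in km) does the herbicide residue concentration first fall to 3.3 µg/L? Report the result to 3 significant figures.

Mass balance: C = (3540·0.1700 + 826.0·41.80) / 4366 = 35130/4366 = 8.046 µg/L.
Half-life 1.67 d → k = ln 2 / 1.67 = 0.4151 d⁻¹.
Set 8.046·exp(−k·t) = 3.3 → t = ln(8.046/3.3)/k = 185500 s = 51.53 h.
Distance = v·t = 0.80·185500 = 148400 m = 148.4 km.

148 km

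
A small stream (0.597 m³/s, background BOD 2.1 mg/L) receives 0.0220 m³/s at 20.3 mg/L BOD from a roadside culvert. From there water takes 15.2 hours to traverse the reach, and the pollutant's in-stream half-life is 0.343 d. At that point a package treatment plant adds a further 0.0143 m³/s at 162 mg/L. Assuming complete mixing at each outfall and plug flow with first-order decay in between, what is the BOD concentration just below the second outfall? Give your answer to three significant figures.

4.40 mg/L

Conservation of mass: C = (0.5970·2.100 + 0.02200·20.30) / 0.6190 = 1.700/0.6190 = 2.747 mg/L; combined flow 0.6190 m³/s.
Half-life 0.343 d → k = ln 2 / 0.343 = 2.021 d⁻¹.
Decay over the reach: 2.747·exp(−kt) = 2.747·0.2781 = 0.7638 mg/L.
Second outfall: C = (0.6190·0.7638 + 0.01430·162.0)/0.6333 = 4.405 mg/L.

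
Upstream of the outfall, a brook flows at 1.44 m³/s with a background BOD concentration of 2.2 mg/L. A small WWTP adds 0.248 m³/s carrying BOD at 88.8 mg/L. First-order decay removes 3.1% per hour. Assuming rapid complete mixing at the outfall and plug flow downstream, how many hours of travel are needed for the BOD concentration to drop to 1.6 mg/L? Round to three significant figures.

70.9 h

After mixing, C = (1.440·2.200 + 0.2480·88.80) / 1.688 = 25.19/1.688 = 14.92 mg/L.
3.1%/h lost → k = −ln(1 − 0.031) = 0.03149 h⁻¹.
14.92·exp(−k·t) = 1.6 → t = ln(14.92/1.6)/k = 255300 s = 70.91 h.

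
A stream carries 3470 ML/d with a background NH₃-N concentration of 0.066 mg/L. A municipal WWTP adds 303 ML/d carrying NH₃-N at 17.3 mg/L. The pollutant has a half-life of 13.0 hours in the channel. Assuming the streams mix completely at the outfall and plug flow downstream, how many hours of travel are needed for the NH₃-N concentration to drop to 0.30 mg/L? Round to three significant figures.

29.5 h

Mass balance: C = (3470·0.06600 + 303.0·17.30) / 3773 = 5471/3773 = 1.450 mg/L.
Half-life 13.0 h → k = ln 2 / 13.0 = 0.05332 h⁻¹ = 1.280 d⁻¹.
1.450·exp(−k·t) = 0.30 → t = ln(1.450/0.30)/k = 106400 s = 29.55 h.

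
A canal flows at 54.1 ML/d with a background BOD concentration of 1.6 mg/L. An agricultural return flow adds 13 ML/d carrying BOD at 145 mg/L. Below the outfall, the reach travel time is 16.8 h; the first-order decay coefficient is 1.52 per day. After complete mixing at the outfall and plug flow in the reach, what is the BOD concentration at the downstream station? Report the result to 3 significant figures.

Mass balance: C = (54.10·1.600 + 13.00·145.0) / 67.10 = 1972/67.10 = 29.38 mg/L.
Decay over the reach: 29.38·exp(−kt) = 29.38·0.3451 = 10.14 mg/L.

10.1 mg/L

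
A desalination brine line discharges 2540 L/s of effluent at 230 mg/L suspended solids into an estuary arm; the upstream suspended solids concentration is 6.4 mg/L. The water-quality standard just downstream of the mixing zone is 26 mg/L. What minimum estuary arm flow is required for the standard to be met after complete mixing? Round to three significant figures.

26400 L/s

Set C_mix = 26: (Q·6.400 + 2540·230.0) / (Q + 2540) = 26
→ Q = 2540·(230.0 − 26)/(26 − 6.400) = 26440 L/s.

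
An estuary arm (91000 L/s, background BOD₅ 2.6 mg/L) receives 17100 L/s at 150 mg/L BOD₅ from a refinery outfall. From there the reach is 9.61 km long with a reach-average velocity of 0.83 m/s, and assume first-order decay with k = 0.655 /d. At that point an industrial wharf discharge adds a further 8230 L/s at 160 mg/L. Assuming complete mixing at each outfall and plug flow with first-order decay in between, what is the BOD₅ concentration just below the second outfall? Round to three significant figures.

33.4 mg/L

Mixed concentration C = ΣQC/ΣQ = (91000·2.600 + 17100·150.0) / 108100 = 2802000/108100 = 25.92 mg/L; combined flow 108100 L/s.
Travel time t = 9.61·1000 / 0.83 = 11580 s = 3.216 h.
Applying C = C₀e^(−kt): 25.92 × 0.9160 = 23.74 mg/L.
At the second outfall, C = (108100·23.74 + 8230·160.0) / (108100 + 8230) = 33.38 mg/L.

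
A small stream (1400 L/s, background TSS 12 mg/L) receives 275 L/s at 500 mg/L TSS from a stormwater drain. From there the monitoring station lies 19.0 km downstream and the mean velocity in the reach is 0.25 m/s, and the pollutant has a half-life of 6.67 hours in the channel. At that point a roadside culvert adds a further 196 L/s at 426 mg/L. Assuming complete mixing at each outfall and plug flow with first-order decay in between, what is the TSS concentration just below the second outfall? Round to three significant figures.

Conservation of mass: C = (1400·12.00 + 275.0·500.0) / 1675 = 154300/1675 = 92.12 mg/L; combined flow 1675 L/s.
Travel time t = 19.0·1000 / 0.25 = 76000 s = 21.11 h.
Half-life 6.67 h → k = ln 2 / 6.67 = 0.1039 h⁻¹ = 2.494 d⁻¹.
Decay over the reach: 92.12·exp(−kt) = 92.12·0.1115 = 10.27 mg/L.
Second outfall: C = (1675·10.27 + 196.0·426.0)/1871 = 53.82 mg/L.

53.8 mg/L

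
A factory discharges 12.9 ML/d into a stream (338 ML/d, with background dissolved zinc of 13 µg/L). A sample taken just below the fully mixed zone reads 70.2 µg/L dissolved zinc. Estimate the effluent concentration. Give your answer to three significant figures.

Mass balance: 338.0·13.00 + 12.90·Cₑ = 350.9·70.20
→ Cₑ = (350.9·70.20 − 338.0·13.00) / 12.90 = 1569 µg/L.

1570 µg/L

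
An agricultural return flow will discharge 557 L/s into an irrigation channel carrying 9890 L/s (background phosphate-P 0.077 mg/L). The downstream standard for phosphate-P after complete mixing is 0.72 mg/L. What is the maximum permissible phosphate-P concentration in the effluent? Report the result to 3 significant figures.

12.1 mg/L

At the limit, (Qr·Cr + Qe·Cₑ)/(Qr + Qe) = 0.72:
Cₑ = (10450·0.72 − 9890·0.07700) / 557.0 = 12.14 mg/L.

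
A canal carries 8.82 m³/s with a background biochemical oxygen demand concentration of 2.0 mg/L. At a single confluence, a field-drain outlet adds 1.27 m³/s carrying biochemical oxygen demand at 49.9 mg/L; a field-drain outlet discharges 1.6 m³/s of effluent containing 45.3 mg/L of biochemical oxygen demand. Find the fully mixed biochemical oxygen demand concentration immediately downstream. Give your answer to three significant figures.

Mass balance: C = (8.820·2.000 + 1.270·49.90 + 1.600·45.30) / 11.69 = 153.5/11.69 = 13.13 mg/L.

13.1 mg/L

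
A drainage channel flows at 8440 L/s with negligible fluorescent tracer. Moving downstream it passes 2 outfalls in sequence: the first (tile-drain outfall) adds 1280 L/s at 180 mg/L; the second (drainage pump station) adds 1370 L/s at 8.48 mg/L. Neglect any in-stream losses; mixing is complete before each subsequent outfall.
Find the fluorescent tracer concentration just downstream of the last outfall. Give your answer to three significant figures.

21.8 mg/L

Below outfall 1: Q → 9720 L/s, C = (8440·0 + 1280·180.0)/9720 = 23.70 mg/L.
Below outfall 2: Q → 11090 L/s, C = (9720·23.70 + 1370·8.480)/11090 = 21.82 mg/L.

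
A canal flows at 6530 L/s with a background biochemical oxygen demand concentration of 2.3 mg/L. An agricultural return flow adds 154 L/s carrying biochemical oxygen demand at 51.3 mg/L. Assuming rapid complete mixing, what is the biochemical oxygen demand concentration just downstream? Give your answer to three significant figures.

Flow-weighted average: C = (6530·2.300 + 154.0·51.30) / 6684 = 22920/6684 = 3.429 mg/L.

3.43 mg/L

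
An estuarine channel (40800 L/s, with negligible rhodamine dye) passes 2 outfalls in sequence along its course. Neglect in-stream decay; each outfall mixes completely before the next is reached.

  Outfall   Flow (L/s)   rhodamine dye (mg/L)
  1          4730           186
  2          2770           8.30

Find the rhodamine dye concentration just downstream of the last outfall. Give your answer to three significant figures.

18.7 mg/L

Below outfall 1: Q → 45530 L/s, C = (40800·0 + 4730·186.0)/45530 = 19.32 mg/L.
Below outfall 2: Q → 48300 L/s, C = (45530·19.32 + 2770·8.300)/48300 = 18.69 mg/L.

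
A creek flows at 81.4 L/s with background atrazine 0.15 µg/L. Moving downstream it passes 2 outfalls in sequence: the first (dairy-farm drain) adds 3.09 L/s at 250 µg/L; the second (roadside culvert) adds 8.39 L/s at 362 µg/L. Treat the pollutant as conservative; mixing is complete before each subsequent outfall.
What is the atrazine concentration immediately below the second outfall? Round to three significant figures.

41.1 µg/L

After outfall 1: Q = 81.40 + 3.090 = 84.49 L/s; C = (81.40·0.1500 + 3.090·250.0)/84.49 = 9.288 µg/L.
After outfall 2: Q = 84.49 + 8.390 = 92.88 L/s; C = (84.49·9.288 + 8.390·362.0)/92.88 = 41.15 µg/L.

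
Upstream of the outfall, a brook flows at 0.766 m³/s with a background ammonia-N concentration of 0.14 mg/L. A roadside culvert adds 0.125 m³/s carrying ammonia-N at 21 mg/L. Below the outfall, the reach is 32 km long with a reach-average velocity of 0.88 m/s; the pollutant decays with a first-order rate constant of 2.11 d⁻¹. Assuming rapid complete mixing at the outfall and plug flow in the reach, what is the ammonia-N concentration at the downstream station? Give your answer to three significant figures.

Flow-weighted average: C = (0.7660·0.1400 + 0.1250·21.00) / 0.8910 = 2.732/0.8910 = 3.066 mg/L.
Travel time t = 32·1000 / 0.88 = 36360 s = 10.10 h.
First-order decay: C = 3.066·exp(−k·t) = 3.066·0.4115 = 1.262 mg/L.

1.26 mg/L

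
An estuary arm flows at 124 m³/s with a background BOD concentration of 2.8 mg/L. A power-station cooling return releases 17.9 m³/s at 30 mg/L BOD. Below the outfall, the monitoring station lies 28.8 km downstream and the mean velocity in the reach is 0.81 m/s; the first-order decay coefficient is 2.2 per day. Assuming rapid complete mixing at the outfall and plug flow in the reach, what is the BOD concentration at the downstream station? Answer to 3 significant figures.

Flow-weighted average: C = (124.0·2.800 + 17.90·30.00) / 141.9 = 884.2/141.9 = 6.231 mg/L.
Travel time t = 28.8·1000 / 0.81 = 35560 s = 9.877 h.
After decay, C = 6.231 × e^(−kt) = 6.231 × 0.4044 = 2.520 mg/L.

2.52 mg/L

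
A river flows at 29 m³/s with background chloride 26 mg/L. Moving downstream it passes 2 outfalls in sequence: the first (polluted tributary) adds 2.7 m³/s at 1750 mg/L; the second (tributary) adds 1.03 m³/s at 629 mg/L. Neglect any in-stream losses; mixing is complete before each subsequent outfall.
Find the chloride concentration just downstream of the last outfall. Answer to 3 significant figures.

187 mg/L

Outfall 1: combined Q = 31.70 m³/s; C = (29.00·26.00 + 2.700·1750)/31.70 = 172.8 mg/L.
Outfall 2: combined Q = 32.73 m³/s; C = (31.70·172.8 + 1.030·629.0)/32.73 = 187.2 mg/L.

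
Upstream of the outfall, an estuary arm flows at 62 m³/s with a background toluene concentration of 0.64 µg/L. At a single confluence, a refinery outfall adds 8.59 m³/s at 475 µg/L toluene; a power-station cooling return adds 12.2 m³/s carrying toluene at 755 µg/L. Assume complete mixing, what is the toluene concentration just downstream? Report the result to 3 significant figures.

161 µg/L

Flow-weighted average: C = (62.00·0.6400 + 8.590·475.0 + 12.20·755.0) / 82.79 = 13330/82.79 = 161.0 µg/L.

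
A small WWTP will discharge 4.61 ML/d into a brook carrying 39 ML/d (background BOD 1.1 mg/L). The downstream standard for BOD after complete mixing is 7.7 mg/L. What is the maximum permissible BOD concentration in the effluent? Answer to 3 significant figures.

63.5 mg/L

At the limit, (Qr·Cr + Qe·Cₑ)/(Qr + Qe) = 7.7:
Cₑ = (43.61·7.7 − 39.00·1.100) / 4.610 = 63.54 mg/L.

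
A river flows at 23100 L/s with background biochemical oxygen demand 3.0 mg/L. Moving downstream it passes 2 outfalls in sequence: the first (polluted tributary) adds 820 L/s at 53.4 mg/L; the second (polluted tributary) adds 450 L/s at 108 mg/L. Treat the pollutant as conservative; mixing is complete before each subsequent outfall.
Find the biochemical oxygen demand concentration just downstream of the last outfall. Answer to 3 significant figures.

6.63 mg/L

After outfall 1: Q = 23100 + 820.0 = 23920 L/s; C = (23100·3.000 + 820.0·53.40)/23920 = 4.728 mg/L.
After outfall 2: Q = 23920 + 450.0 = 24370 L/s; C = (23920·4.728 + 450.0·108.0)/24370 = 6.635 mg/L.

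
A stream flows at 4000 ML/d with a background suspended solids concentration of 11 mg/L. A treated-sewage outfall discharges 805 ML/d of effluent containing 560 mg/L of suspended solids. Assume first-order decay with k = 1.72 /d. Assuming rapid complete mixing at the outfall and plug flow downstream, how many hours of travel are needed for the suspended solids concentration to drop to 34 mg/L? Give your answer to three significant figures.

Mixed concentration C = ΣQC/ΣQ = (4000·11.00 + 805.0·560.0) / 4805 = 494800/4805 = 103.0 mg/L.
103.0·exp(−k·t) = 34 → t = ln(103.0/34)/k = 55660 s = 15.46 h.

15.5 h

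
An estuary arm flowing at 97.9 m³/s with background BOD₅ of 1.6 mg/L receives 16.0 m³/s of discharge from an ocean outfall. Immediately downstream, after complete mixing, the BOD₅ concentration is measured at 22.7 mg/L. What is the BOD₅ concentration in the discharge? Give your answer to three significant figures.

152 mg/L

Mass balance: 97.90·1.600 + 16.00·Cₑ = 113.9·22.70
→ Cₑ = (113.9·22.70 − 97.90·1.600) / 16.00 = 151.8 mg/L.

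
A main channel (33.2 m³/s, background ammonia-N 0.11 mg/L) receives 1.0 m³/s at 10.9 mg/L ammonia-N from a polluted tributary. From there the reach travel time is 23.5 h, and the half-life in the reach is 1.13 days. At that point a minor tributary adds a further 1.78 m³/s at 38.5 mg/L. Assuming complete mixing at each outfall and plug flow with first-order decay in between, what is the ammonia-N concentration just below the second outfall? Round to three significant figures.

2.13 mg/L

Flow-weighted average: C = (33.20·0.1100 + 1.000·10.90) / 34.20 = 14.55/34.20 = 0.4255 mg/L; combined flow 34.20 m³/s.
Half-life 1.13 d → k = ln 2 / 1.13 = 0.6134 d⁻¹.
First-order decay: C = 0.4255·exp(−k·t) = 0.4255·0.5485 = 0.2334 mg/L.
Second outfall: C = (34.20·0.2334 + 1.780·38.50)/35.98 = 2.126 mg/L.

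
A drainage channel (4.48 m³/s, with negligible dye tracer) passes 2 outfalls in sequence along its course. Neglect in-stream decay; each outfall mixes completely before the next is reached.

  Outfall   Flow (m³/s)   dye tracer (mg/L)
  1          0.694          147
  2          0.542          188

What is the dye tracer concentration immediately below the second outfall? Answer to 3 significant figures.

35.7 mg/L

Below outfall 1: Q → 5.174 m³/s, C = (4.480·0 + 0.6940·147.0)/5.174 = 19.72 mg/L.
Below outfall 2: Q → 5.716 m³/s, C = (5.174·19.72 + 0.5420·188.0)/5.716 = 35.67 mg/L.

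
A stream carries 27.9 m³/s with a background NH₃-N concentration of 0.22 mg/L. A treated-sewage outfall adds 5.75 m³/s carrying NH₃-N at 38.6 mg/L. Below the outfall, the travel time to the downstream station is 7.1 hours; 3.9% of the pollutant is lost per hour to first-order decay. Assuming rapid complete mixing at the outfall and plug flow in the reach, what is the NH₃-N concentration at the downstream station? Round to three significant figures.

Mass balance: C = (27.90·0.2200 + 5.750·38.60) / 33.65 = 228.1/33.65 = 6.778 mg/L.
3.9%/h lost → k = −ln(1 − 0.039) = 0.03978 h⁻¹.
Applying C = C₀e^(−kt): 6.778 × 0.7539 = 5.110 mg/L.

5.11 mg/L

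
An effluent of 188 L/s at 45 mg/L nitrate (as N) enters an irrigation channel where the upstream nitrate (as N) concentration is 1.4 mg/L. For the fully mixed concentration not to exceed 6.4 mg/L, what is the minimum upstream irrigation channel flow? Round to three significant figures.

1450 L/s

Set C_mix = 6.4: (Q·1.400 + 188.0·45.00) / (Q + 188.0) = 6.4
→ Q = 188.0·(45.00 − 6.4)/(6.4 − 1.400) = 1451 L/s.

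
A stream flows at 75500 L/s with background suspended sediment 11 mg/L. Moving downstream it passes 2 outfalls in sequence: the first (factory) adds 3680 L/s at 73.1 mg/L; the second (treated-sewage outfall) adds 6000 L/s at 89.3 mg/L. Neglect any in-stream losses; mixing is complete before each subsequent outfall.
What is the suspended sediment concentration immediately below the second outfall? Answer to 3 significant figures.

After outfall 1: Q = 75500 + 3680 = 79180 L/s; C = (75500·11.00 + 3680·73.10)/79180 = 13.89 mg/L.
After outfall 2: Q = 79180 + 6000 = 85180 L/s; C = (79180·13.89 + 6000·89.30)/85180 = 19.20 mg/L.

19.2 mg/L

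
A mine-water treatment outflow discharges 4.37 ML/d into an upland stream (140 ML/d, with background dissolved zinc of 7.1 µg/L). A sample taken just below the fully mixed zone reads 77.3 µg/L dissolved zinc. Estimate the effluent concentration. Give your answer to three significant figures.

2330 µg/L

Mass balance: 140.0·7.100 + 4.370·Cₑ = 144.4·77.30
→ Cₑ = (144.4·77.30 − 140.0·7.100) / 4.370 = 2326 µg/L.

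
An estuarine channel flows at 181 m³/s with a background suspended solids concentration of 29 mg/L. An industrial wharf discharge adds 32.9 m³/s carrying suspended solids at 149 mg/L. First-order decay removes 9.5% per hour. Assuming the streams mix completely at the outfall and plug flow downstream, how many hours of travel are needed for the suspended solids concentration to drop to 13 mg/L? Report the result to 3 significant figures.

13.0 h

Conservation of mass: C = (181.0·29.00 + 32.90·149.0) / 213.9 = 10150/213.9 = 47.46 mg/L.
9.5%/h lost → k = −ln(1 − 0.095) = 0.09982 h⁻¹.
47.46·exp(−k·t) = 13 → t = ln(47.46/13)/k = 46700 s = 12.97 h.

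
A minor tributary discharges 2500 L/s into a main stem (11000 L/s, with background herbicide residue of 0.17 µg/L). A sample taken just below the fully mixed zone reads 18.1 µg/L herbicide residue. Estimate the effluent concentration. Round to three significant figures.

97.0 µg/L

Mass balance: 11000·0.1700 + 2500·Cₑ = 13500·18.10
→ Cₑ = (13500·18.10 − 11000·0.1700) / 2500 = 96.99 µg/L.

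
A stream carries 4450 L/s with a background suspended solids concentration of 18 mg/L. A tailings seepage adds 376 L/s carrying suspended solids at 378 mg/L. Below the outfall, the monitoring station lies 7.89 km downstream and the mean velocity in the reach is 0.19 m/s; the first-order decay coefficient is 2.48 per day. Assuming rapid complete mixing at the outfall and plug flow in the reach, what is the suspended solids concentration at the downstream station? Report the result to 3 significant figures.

After mixing, C = (4450·18.00 + 376.0·378.0) / 4826 = 222200/4826 = 46.05 mg/L.
Travel time t = 7.89·1000 / 0.19 = 41530 s = 11.54 h.
After decay, C = 46.05 × e^(−kt) = 46.05 × 0.3036 = 13.98 mg/L.

14.0 mg/L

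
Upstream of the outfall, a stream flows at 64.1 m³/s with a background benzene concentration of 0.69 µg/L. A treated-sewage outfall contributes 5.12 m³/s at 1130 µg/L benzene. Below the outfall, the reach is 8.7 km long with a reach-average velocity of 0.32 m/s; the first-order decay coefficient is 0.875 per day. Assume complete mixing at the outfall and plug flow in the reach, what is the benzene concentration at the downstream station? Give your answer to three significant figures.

Mixed concentration C = ΣQC/ΣQ = (64.10·0.6900 + 5.120·1130) / 69.22 = 5830/69.22 = 84.22 µg/L.
Travel time t = 8.7·1000 / 0.32 = 27190 s = 7.552 h.
Decay over the reach: 84.22·exp(−kt) = 84.22·0.7593 = 63.95 µg/L.

64.0 µg/L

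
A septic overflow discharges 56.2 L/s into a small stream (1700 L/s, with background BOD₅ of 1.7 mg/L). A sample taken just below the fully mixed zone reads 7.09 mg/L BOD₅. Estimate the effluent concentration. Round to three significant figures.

Mass balance: 1700·1.700 + 56.20·Cₑ = 1756·7.090
→ Cₑ = (1756·7.090 − 1700·1.700) / 56.20 = 170.1 mg/L.

170 mg/L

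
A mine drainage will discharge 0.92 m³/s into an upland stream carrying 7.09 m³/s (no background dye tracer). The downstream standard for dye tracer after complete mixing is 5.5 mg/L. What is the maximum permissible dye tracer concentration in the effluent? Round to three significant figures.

At the limit, (Qr·Cr + Qe·Cₑ)/(Qr + Qe) = 5.5:
Cₑ = (8.010·5.5 − 7.090·0) / 0.9200 = 47.89 mg/L.

47.9 mg/L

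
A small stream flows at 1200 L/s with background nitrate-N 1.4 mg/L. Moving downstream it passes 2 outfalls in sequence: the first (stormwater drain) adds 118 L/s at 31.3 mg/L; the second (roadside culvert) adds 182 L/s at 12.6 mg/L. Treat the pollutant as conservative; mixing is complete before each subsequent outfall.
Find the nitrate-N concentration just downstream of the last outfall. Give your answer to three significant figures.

After outfall 1: Q = 1200 + 118.0 = 1318 L/s; C = (1200·1.400 + 118.0·31.30)/1318 = 4.077 mg/L.
After outfall 2: Q = 1318 + 182.0 = 1500 L/s; C = (1318·4.077 + 182.0·12.60)/1500 = 5.111 mg/L.

5.11 mg/L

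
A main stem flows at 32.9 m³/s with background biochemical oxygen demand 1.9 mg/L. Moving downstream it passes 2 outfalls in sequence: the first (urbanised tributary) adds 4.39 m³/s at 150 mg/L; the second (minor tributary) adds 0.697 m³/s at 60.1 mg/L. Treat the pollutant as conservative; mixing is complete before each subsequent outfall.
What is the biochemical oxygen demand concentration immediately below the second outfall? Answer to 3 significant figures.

Below outfall 1: Q → 37.29 m³/s, C = (32.90·1.900 + 4.390·150.0)/37.29 = 19.34 mg/L.
Below outfall 2: Q → 37.99 m³/s, C = (37.29·19.34 + 0.6970·60.10)/37.99 = 20.08 mg/L.

20.1 mg/L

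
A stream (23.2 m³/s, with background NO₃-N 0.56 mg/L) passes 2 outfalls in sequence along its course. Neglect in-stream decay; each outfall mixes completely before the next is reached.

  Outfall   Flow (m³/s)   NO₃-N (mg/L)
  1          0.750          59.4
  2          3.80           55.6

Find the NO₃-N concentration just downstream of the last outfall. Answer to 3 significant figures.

After outfall 1: Q = 23.20 + 0.7500 = 23.95 m³/s; C = (23.20·0.5600 + 0.7500·59.40)/23.95 = 2.403 mg/L.
After outfall 2: Q = 23.95 + 3.800 = 27.75 m³/s; C = (23.95·2.403 + 3.800·55.60)/27.75 = 9.687 mg/L.

9.69 mg/L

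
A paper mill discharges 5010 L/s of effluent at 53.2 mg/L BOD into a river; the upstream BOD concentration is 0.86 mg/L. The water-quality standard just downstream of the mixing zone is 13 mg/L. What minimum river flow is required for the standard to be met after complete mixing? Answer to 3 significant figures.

Set C_mix = 13: (Q·0.8600 + 5010·53.20) / (Q + 5010) = 13
→ Q = 5010·(53.20 − 13)/(13 − 0.8600) = 16590 L/s.

16600 L/s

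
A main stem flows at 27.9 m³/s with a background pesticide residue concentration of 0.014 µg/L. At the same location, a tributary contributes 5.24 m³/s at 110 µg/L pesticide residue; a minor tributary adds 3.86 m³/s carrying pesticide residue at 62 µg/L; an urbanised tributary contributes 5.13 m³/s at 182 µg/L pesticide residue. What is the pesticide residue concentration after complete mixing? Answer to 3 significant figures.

Mass balance: C = (27.90·0.01400 + 5.240·110.0 + 3.860·62.00 + 5.130·182.0) / 42.13 = 1750/42.13 = 41.53 µg/L.

41.5 µg/L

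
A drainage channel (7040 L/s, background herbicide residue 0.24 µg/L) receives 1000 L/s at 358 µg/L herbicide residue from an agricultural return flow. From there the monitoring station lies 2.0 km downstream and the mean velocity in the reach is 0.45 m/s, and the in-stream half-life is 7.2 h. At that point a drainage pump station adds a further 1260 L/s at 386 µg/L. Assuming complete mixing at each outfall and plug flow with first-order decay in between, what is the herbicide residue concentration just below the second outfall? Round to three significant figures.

86.6 µg/L

After mixing, C = (7040·0.2400 + 1000·358.0) / 8040 = 359700/8040 = 44.74 µg/L; combined flow 8040 L/s.
Travel time t = 2.0·1000 / 0.45 = 4444 s = 1.235 h.
Half-life 7.2 h → k = ln 2 / 7.2 = 0.09627 h⁻¹ = 2.310 d⁻¹.
After decay, C = 44.74 × e^(−kt) = 44.74 × 0.8879 = 39.72 µg/L.
Second outfall: C = (8040·39.72 + 1260·386.0)/9300 = 86.64 µg/L.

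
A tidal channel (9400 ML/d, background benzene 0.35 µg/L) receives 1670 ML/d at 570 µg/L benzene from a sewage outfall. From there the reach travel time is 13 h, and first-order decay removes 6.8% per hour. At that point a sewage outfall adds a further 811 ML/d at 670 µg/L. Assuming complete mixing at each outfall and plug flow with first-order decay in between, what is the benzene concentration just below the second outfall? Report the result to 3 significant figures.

Flow-weighted average: C = (9400·0.3500 + 1670·570.0) / 11070 = 955200/11070 = 86.29 µg/L; combined flow 11070 ML/d.
6.8%/h lost → k = −ln(1 − 0.068) = 0.07042 h⁻¹.
First-order decay: C = 86.29·exp(−k·t) = 86.29·0.4003 = 34.54 µg/L.
Second outfall: C = (11070·34.54 + 811.0·670.0)/11880 = 77.92 µg/L.

77.9 µg/L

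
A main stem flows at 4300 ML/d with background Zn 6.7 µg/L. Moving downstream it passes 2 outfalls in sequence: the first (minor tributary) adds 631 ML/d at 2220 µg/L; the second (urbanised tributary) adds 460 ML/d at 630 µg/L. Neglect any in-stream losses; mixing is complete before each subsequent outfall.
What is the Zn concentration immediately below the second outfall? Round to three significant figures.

319 µg/L

Below outfall 1: Q → 4931 ML/d, C = (4300·6.700 + 631.0·2220)/4931 = 289.9 µg/L.
Below outfall 2: Q → 5391 ML/d, C = (4931·289.9 + 460.0·630.0)/5391 = 318.9 µg/L.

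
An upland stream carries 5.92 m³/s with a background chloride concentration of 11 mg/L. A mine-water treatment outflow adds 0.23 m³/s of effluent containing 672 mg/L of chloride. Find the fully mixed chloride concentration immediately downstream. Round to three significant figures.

Flow-weighted average: C = (5.920·11.00 + 0.2300·672.0) / 6.150 = 219.7/6.150 = 35.72 mg/L.

35.7 mg/L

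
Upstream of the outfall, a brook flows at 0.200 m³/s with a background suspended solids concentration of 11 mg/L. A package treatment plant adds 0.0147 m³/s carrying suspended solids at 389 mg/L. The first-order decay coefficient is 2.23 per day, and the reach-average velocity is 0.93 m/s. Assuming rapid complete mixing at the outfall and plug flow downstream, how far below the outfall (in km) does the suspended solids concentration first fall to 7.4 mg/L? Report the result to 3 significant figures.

57.9 km

After mixing, C = (0.2000·11.00 + 0.01470·389.0) / 0.2147 = 7.918/0.2147 = 36.88 mg/L.
Set 36.88·exp(−k·t) = 7.4 → t = ln(36.88/7.4)/k = 62230 s = 17.29 h.
Distance = v·t = 0.93·62230 = 57880 m = 57.88 km.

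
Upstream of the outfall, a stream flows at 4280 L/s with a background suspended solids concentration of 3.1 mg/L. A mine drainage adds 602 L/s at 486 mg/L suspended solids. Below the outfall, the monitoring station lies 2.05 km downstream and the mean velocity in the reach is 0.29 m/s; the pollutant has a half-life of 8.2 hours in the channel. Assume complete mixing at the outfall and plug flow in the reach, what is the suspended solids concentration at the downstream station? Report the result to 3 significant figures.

Mixed concentration C = ΣQC/ΣQ = (4280·3.100 + 602.0·486.0) / 4882 = 305800/4882 = 62.65 mg/L.
Travel time t = 2.05·1000 / 0.29 = 7069 s = 1.964 h.
Half-life 8.2 h → k = ln 2 / 8.2 = 0.08453 h⁻¹ = 2.029 d⁻¹.
Decay over the reach: 62.65·exp(−kt) = 62.65·0.8471 = 53.07 mg/L.

53.1 mg/L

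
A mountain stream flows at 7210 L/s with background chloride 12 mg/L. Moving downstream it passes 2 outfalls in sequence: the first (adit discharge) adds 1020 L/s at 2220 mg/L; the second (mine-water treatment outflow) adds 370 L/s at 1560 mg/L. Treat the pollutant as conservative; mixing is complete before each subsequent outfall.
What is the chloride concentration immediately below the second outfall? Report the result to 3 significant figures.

Below outfall 1: Q → 8230 L/s, C = (7210·12.00 + 1020·2220)/8230 = 285.7 mg/L.
Below outfall 2: Q → 8600 L/s, C = (8230·285.7 + 370.0·1560)/8600 = 340.5 mg/L.

340 mg/L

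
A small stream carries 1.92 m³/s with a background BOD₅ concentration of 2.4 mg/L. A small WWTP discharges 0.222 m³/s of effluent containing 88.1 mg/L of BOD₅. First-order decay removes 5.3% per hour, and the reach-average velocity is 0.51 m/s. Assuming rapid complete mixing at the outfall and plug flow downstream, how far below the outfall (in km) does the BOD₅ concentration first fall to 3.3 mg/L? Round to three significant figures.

41.4 km

Conservation of mass: C = (1.920·2.400 + 0.2220·88.10) / 2.142 = 24.17/2.142 = 11.28 mg/L.
5.3%/h lost → k = −ln(1 − 0.053) = 0.05446 h⁻¹.
Set 11.28·exp(−k·t) = 3.3 → t = ln(11.28/3.3)/k = 81270 s = 22.57 h.
Distance = v·t = 0.51·81270 = 41450 m = 41.45 km.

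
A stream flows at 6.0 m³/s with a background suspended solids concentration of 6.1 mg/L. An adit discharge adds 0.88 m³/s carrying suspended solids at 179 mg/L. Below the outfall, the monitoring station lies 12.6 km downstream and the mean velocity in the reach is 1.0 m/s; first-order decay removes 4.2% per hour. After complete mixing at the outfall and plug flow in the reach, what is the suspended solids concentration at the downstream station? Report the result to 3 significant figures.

24.3 mg/L

Flow-weighted average: C = (6.000·6.100 + 0.8800·179.0) / 6.880 = 194.1/6.880 = 28.22 mg/L.
Travel time t = 12.6·1000 / 1.0 = 12600 s = 3.500 h.
4.2%/h lost → k = −ln(1 − 0.042) = 0.04291 h⁻¹.
After decay, C = 28.22 × e^(−kt) = 28.22 × 0.8606 = 24.28 mg/L.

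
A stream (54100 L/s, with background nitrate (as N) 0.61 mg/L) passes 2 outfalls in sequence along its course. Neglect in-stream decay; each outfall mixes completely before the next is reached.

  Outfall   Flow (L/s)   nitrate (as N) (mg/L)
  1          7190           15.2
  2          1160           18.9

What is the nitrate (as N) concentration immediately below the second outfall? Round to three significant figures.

After outfall 1: Q = 54100 + 7190 = 61290 L/s; C = (54100·0.6100 + 7190·15.20)/61290 = 2.322 mg/L.
After outfall 2: Q = 61290 + 1160 = 62450 L/s; C = (61290·2.322 + 1160·18.90)/62450 = 2.630 mg/L.

2.63 mg/L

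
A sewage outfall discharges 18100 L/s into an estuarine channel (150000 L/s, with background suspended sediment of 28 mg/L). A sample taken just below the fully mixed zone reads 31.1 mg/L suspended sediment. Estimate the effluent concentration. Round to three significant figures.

Mass balance: 150000·28.00 + 18100·Cₑ = 168100·31.10
→ Cₑ = (168100·31.10 − 150000·28.00) / 18100 = 56.79 mg/L.

56.8 mg/L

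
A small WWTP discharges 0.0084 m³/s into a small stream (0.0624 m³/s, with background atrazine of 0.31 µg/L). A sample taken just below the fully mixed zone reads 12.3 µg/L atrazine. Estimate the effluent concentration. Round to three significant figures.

101 µg/L

Mass balance: 0.06240·0.3100 + 0.008400·Cₑ = 0.07080·12.30
→ Cₑ = (0.07080·12.30 − 0.06240·0.3100) / 0.008400 = 101.4 µg/L.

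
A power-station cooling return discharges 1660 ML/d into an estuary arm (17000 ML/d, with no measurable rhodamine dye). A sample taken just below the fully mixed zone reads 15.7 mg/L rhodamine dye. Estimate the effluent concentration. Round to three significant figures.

Mass balance: 17000·0 + 1660·Cₑ = 18660·15.70
→ Cₑ = (18660·15.70 − 17000·0) / 1660 = 176.5 mg/L.

176 mg/L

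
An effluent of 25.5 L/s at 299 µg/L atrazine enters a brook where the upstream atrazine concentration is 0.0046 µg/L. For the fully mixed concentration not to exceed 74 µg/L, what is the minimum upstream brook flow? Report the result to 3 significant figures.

77.5 L/s

Set C_mix = 74: (Q·0.004600 + 25.50·299.0) / (Q + 25.50) = 74
→ Q = 25.50·(299.0 − 74)/(74 − 0.004600) = 77.54 L/s.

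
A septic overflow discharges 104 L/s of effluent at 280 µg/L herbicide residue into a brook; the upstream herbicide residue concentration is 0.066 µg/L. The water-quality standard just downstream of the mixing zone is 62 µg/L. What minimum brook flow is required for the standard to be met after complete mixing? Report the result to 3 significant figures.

Set C_mix = 62: (Q·0.06600 + 104.0·280.0) / (Q + 104.0) = 62
→ Q = 104.0·(280.0 − 62)/(62 − 0.06600) = 366.1 L/s.

366 L/s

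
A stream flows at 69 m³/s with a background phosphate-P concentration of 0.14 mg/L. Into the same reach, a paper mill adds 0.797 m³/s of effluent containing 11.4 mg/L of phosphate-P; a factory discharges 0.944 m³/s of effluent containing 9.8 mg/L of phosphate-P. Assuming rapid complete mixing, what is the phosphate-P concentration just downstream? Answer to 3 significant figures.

0.396 mg/L

After mixing, C = (69.00·0.1400 + 0.7970·11.40 + 0.9440·9.800) / 70.74 = 28.00/70.74 = 0.3958 mg/L.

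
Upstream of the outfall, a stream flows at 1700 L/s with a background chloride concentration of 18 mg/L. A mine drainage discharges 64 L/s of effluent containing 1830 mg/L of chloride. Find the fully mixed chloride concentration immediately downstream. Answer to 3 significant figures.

After mixing, C = (1700·18.00 + 64.00·1830) / 1764 = 147700/1764 = 83.74 mg/L.

83.7 mg/L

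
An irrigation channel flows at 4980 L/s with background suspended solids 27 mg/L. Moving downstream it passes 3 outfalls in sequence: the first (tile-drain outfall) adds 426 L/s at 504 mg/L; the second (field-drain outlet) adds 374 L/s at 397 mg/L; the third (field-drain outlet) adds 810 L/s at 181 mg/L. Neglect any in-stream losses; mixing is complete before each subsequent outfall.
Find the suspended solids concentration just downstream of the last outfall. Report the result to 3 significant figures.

Outfall 1: combined Q = 5406 L/s; C = (4980·27.00 + 426.0·504.0)/5406 = 64.59 mg/L.
Outfall 2: combined Q = 5780 L/s; C = (5406·64.59 + 374.0·397.0)/5780 = 86.10 mg/L.
Outfall 3: combined Q = 6590 L/s; C = (5780·86.10 + 810.0·181.0)/6590 = 97.76 mg/L.

97.8 mg/L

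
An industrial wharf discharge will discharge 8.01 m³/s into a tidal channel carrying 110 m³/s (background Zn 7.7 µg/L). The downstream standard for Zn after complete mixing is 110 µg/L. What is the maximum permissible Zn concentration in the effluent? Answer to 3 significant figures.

1510 µg/L

At the limit, (Qr·Cr + Qe·Cₑ)/(Qr + Qe) = 110:
Cₑ = (118.0·110 − 110.0·7.700) / 8.010 = 1515 µg/L.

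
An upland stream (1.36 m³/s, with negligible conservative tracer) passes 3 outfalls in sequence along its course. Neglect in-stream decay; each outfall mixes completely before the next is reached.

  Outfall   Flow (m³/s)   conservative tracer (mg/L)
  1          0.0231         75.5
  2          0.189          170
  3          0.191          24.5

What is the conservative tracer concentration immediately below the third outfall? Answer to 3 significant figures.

Outfall 1: combined Q = 1.383 m³/s; C = (1.360·0 + 0.02310·75.50)/1.383 = 1.261 mg/L.
Outfall 2: combined Q = 1.572 m³/s; C = (1.383·1.261 + 0.1890·170.0)/1.572 = 21.55 mg/L.
Outfall 3: combined Q = 1.763 m³/s; C = (1.572·21.55 + 0.1910·24.50)/1.763 = 21.87 mg/L.

21.9 mg/L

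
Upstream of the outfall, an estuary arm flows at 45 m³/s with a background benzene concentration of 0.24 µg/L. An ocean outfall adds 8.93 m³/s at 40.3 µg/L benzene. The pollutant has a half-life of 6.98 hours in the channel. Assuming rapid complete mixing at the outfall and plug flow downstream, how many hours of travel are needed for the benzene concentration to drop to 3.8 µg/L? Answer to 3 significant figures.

After mixing, C = (45.00·0.2400 + 8.930·40.30) / 53.93 = 370.7/53.93 = 6.873 µg/L.
Half-life 6.98 h → k = ln 2 / 6.98 = 0.09930 h⁻¹ = 2.383 d⁻¹.
6.873·exp(−k·t) = 3.8 → t = ln(6.873/3.8)/k = 21480 s = 5.968 h.

5.97 h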